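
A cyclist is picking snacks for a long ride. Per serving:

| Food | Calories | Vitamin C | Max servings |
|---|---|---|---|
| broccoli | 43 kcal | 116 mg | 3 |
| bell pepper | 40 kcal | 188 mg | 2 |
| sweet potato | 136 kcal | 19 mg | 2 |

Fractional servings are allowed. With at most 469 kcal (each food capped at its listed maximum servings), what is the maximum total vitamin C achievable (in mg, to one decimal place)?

760.3 mg

Vitamin C per kcal: bell pepper 4.7, broccoli 2.698, sweet potato 0.1397.
Take 2 servings of bell pepper: uses 80 kcal, +376.0 mg vitamin C (running total 376.0 mg).
Take 3 servings of broccoli: uses 129 kcal, +348.0 mg vitamin C (running total 724.0 mg).
Take 1.912 servings of sweet potato: uses 260 kcal, +36.3 mg vitamin C (running total 760.3 mg).
Filling greedily by vitamin C-per-kcal is optimal for one linear limit, giving 760.3 mg.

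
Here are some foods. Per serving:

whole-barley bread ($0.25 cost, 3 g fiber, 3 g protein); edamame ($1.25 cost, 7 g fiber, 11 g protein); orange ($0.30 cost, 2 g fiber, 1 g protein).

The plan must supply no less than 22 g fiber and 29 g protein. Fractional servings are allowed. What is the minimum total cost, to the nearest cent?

Check every corner: each single food scaled to meet both minima, and each pair solved so both constraints bind.
whole-barley bread only: max(22/3, 29/3) = 9.667 servings → $2.42.
edamame only: max(22/7, 29/11) = 3.143 servings → $3.93.
orange only: max(22/2, 29/1) = 29 servings → $8.70.
whole-barley bread + edamame with both tight: 3.25 servings and 1.75 servings → $3.00.
whole-barley bread + orange with both targets exact would need a negative amount; discard.
edamame + orange with both tight: 2.4 servings and 2.6 servings → $3.78.
The minimum over all feasible corners is $2.42.

$2.42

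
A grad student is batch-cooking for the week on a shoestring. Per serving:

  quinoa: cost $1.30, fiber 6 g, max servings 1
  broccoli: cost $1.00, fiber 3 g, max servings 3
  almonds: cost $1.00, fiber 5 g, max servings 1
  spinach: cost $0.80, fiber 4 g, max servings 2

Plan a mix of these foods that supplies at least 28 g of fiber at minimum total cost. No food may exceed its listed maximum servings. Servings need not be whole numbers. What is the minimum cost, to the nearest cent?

$6.90

Cost per g of fiber: almonds $0.2000, spinach $0.2000, quinoa $0.2167, broccoli $0.3333.
Take 1 serving of almonds: +5.0 g fiber for $1.00 (total $1.00, still need 23.0 g).
Take 2 servings of spinach: +8.0 g fiber for $1.60 (total $2.60, still need 15.0 g).
Take 1 serving of quinoa: +6.0 g fiber for $1.30 (total $3.90, still need 9.0 g).
Take 3 servings of broccoli: +9.0 g fiber for $3.00 (total $6.90, still need 0.0 g).
Greedy by cheapest-per-g is optimal for a single linear constraint, so the minimum cost is $6.90.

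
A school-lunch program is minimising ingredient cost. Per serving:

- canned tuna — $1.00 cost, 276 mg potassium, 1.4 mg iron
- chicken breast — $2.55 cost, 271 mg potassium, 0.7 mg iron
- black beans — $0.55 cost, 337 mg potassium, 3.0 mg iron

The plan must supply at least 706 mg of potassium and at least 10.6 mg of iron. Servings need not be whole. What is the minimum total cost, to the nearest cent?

This is a tiny linear program; its minimum lies at a vertex of the feasible set. List the vertices and price them.
canned tuna only: max(706/276, 10.6/1.4) = 7.571 servings → $7.57.
chicken breast only: max(706/271, 10.6/0.7) = 15.14 servings → $38.61.
black beans only: max(706/337, 10.6/3.0) = 3.533 servings → $1.94.
canned tuna + chicken breast: the both-tight solution has a negative serving — not a feasible corner.
canned tuna + black beans: intersection lies outside the first quadrant.
chicken breast + black beans with both targets exact would need a negative amount; discard.
The minimum over all feasible corners is $1.94.

$1.94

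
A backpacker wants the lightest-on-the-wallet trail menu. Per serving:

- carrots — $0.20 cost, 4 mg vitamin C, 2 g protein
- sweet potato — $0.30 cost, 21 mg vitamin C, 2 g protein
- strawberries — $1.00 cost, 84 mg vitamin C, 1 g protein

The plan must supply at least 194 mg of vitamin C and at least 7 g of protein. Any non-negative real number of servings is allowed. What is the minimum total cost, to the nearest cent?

$2.44

Check every corner: each single food scaled to meet both minima, and each pair solved so both constraints bind.
carrots only: max(194/4, 7/2) = 48.5 servings → $9.70.
sweet potato only: max(194/21, 7/2) = 9.238 servings → $2.77.
strawberries only: max(194/84, 7/1) = 7 servings → $7.00.
carrots + sweet potato with both targets exact would need a negative amount; discard.
carrots + strawberries with both tight: 2.402 servings and 2.195 servings → $2.68.
sweet potato + strawberries with both tight: 2.68 servings and 1.639 servings → $2.44.
Cheapest feasible corner: $2.44.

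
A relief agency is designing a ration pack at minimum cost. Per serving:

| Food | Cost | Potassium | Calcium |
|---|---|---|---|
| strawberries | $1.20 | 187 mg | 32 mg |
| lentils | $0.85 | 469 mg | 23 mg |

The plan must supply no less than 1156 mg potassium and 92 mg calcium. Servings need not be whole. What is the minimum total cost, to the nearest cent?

$3.40

An LP optimum is at a vertex; with two nutrient constraints at most two foods are used. Check each candidate.
strawberries only: max(1156/187, 92/32) = 6.182 servings → $7.42.
lentils only: max(1156/469, 92/23) = 4 servings → $3.40.
strawberries + lentils with both tight: 1.547 servings and 1.848 servings → $3.43.
Cheapest feasible corner: $3.40.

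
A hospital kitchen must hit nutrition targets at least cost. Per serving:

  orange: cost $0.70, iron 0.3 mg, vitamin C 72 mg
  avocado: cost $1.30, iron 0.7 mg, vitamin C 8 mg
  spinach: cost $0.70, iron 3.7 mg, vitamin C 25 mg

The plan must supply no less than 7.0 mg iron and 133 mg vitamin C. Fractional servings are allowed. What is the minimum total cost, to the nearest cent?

Compare the cost at each extreme point of the feasible region.
orange only: max(7.0/0.3, 133/72) = 23.33 servings → $16.33.
avocado only: max(7.0/0.7, 133/8) = 16.62 servings → $21.61.
spinach only: max(7.0/3.7, 133/25) = 5.32 servings → $3.72.
orange + avocado with both tight: 0.7729 servings and 9.669 servings → $13.11.
orange + spinach with both tight: 1.225 servings and 1.793 servings → $2.11.
avocado + spinach: intersection lies outside the first quadrant.
So the least-cost plan costs $2.11.

$2.11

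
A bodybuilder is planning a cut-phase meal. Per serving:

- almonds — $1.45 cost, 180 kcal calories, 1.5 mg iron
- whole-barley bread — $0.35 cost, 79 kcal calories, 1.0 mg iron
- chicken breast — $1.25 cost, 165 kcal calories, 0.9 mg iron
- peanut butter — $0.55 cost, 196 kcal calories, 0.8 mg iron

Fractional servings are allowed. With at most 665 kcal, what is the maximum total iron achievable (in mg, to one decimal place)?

Iron per kcal: whole-barley bread 0.01266, almonds 0.008333, chicken breast 0.005455, peanut butter 0.004082.
With no serving limits, spend the whole calories allowance on whole-barley bread: 665 kcal / 79 kcal × 1.0 mg = 8.4 mg.

8.4 mg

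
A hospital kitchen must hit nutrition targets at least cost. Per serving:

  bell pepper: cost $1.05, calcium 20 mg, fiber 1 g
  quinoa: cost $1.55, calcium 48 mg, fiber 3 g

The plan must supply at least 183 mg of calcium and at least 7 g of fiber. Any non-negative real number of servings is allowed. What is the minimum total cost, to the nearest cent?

$5.91

The cheapest plan sits at a corner of the feasible region — with two constraints it uses at most two foods.
bell pepper only: max(183/20, 7/1) = 9.15 servings → $9.61.
quinoa only: max(183/48, 7/3) = 3.812 servings → $5.91.
bell pepper + quinoa with both targets exact would need a negative amount; discard.
The minimum over all feasible corners is $5.91.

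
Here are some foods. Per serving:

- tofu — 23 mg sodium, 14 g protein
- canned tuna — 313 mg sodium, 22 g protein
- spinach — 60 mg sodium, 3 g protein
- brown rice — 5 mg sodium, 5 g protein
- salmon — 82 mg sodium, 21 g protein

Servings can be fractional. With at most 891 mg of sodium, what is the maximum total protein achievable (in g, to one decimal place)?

Protein per mg sodium: brown rice 1, tofu 0.6087, salmon 0.2561, canned tuna 0.07029, spinach 0.05.
With no serving limits, spend the whole sodium allowance on brown rice: 891 mg / 5 mg × 5 g = 891.0 g.

891.0 g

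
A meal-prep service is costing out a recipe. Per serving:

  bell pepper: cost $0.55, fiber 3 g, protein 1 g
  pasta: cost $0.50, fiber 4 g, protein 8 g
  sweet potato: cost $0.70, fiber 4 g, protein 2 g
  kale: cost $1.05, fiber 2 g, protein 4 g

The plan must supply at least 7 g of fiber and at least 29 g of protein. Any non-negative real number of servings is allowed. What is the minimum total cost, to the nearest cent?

$1.81

Compare the cost at each extreme point of the feasible region.
bell pepper only: max(7/3, 29/1) = 29 servings → $15.95.
pasta only: max(7/4, 29/8) = 3.625 servings → $1.81.
sweet potato only: max(7/4, 29/2) = 14.5 servings → $10.15.
kale only: max(7/2, 29/4) = 7.25 servings → $7.61.
bell pepper + pasta with both targets exact would need a negative amount; discard.
bell pepper + sweet potato: intersection lies outside the first quadrant.
bell pepper + kale: intersection lies outside the first quadrant.
pasta + sweet potato with both targets exact would need a negative amount; discard.
pasta + kale (both tight): parallel constraints — no distinct corner.
sweet potato + kale with both targets exact would need a negative amount; discard.
So the least-cost plan costs $1.81.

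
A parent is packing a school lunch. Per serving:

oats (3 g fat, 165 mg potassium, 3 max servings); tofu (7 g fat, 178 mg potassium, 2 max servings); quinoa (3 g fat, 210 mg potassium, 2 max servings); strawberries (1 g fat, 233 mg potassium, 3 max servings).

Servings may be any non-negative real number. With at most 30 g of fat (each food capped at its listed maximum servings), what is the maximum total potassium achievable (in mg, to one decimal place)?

1919.1 mg

Potassium per g fat: strawberries 233, quinoa 70, oats 55, tofu 25.43.
Take 3 servings of strawberries: uses 3 g fat, +699.0 mg potassium (running total 699.0 mg).
Take 2 servings of quinoa: uses 6 g fat, +420.0 mg potassium (running total 1119.0 mg).
Take 3 servings of oats: uses 9 g fat, +495.0 mg potassium (running total 1614.0 mg).
Take 1.714 servings of tofu: uses 12 g fat, +305.1 mg potassium (running total 1919.1 mg).
Filling greedily by potassium-per-g fat is optimal for one linear limit, giving 1919.1 mg.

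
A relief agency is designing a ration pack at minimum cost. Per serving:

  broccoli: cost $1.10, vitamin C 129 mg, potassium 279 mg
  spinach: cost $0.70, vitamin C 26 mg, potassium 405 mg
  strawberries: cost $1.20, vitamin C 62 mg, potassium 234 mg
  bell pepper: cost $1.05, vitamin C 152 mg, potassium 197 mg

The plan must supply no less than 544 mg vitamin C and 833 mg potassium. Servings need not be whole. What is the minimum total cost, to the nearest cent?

With two linear requirements the optimum uses one or two foods; enumerate the corners.
broccoli only: max(544/129, 833/279) = 4.217 servings → $4.64.
spinach only: max(544/26, 833/405) = 20.92 servings → $14.65.
strawberries only: max(544/62, 833/234) = 8.774 servings → $10.53.
bell pepper only: max(544/152, 833/197) = 4.228 servings → $4.44.
broccoli + spinach: the both-tight solution has a negative serving — not a feasible corner.
broccoli + strawberries: intersection lies outside the first quadrant.
broccoli + bell pepper with both tight: 1.144 servings and 2.608 servings → $4.00.
spinach + strawberries: the both-tight solution has a negative serving — not a feasible corner.
spinach + bell pepper with both tight: 0.3446 servings and 3.52 servings → $3.94.
strawberries + bell pepper with both tight: 0.8327 servings and 3.239 servings → $4.40.
Cheapest feasible corner: $3.94.

$3.94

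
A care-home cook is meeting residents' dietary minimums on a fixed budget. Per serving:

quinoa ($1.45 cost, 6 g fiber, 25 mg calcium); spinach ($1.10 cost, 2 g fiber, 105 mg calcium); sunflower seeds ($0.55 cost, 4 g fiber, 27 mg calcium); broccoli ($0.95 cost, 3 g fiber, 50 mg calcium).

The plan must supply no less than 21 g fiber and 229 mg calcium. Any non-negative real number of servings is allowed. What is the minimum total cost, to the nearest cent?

An LP optimum is at a vertex; with two nutrient constraints at most two foods are used. Check each candidate.
quinoa only: max(21/6, 229/25) = 9.16 servings → $13.28.
spinach only: max(21/2, 229/105) = 10.5 servings → $11.55.
sunflower seeds only: max(21/4, 229/27) = 8.481 servings → $4.66.
broccoli only: max(21/3, 229/50) = 7 servings → $6.65.
quinoa + spinach with both tight: 3.012 servings and 1.464 servings → $5.98.
quinoa + sunflower seeds with both targets exact would need a negative amount; discard.
quinoa + broccoli with both tight: 1.613 servings and 3.773 servings → $5.92.
spinach + sunflower seeds with both tight: 0.9536 servings and 4.773 servings → $3.67.
spinach + broccoli: intersection lies outside the first quadrant.
sunflower seeds + broccoli with both tight: 3.05 servings and 2.933 servings → $4.46.
The minimum over all feasible corners is $3.67.

$3.67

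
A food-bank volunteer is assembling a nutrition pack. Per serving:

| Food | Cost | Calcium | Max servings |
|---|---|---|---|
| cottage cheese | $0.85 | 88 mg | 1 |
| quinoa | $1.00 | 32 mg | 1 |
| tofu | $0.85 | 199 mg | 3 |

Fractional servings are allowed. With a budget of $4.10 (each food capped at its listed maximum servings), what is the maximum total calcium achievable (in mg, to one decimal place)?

707.4 mg

Calcium per dollar: tofu 234.1, cottage cheese 103.5, quinoa 32.
Take 3 servings of tofu: spends $2.55, +597.0 mg calcium (running total 597.0 mg).
Take 1 serving of cottage cheese: spends $0.85, +88.0 mg calcium (running total 685.0 mg).
Take 0.7 servings of quinoa: spends $0.70, +22.4 mg calcium (running total 707.4 mg).
Filling greedily by calcium-per-dollar is optimal for one linear limit, giving 707.4 mg.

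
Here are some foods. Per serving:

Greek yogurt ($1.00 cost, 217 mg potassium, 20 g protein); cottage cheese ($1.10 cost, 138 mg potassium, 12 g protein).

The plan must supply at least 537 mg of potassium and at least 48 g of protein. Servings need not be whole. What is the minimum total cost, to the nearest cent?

$2.47

The cheapest plan sits at a corner of the feasible region — with two constraints it uses at most two foods.
Greek yogurt only: max(537/217, 48/20) = 2.475 servings → $2.47.
cottage cheese only: max(537/138, 48/12) = 4 servings → $4.40.
Greek yogurt + cottage cheese with both tight: 1.154 servings and 2.077 servings → $3.44.
So the least-cost plan costs $2.47.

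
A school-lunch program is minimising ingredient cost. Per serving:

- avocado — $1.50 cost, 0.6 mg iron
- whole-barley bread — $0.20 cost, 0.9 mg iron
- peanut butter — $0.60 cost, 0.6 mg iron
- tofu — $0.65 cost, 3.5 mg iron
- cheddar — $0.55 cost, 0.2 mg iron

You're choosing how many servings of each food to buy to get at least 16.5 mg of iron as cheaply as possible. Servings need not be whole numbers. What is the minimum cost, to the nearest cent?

Cost per mg of iron: tofu $0.1857, whole-barley bread $0.2222, peanut butter $1.0000, avocado $2.5000, cheddar $2.7500.
With no serving limits, use only tofu: 16.5 mg / 3.5 mg = 4.714 servings × $0.65 = $3.06.

$3.06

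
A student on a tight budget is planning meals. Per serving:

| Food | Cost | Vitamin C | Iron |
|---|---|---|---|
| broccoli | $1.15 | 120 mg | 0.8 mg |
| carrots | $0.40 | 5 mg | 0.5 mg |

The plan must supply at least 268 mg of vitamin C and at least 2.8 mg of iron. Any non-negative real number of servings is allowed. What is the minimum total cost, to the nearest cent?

Compare the cost at each extreme point of the feasible region.
broccoli only: max(268/120, 2.8/0.8) = 3.5 servings → $4.03.
carrots only: max(268/5, 2.8/0.5) = 53.6 servings → $21.44.
broccoli + carrots with both tight: 2.143 servings and 2.171 servings → $3.33.
Cheapest feasible corner: $3.33.

$3.33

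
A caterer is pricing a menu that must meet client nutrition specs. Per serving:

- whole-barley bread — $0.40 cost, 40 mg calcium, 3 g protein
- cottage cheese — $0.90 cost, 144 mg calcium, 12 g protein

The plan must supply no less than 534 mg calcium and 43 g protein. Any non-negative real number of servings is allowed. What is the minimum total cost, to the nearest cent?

This is a tiny linear program; its minimum lies at a vertex of the feasible set. List the vertices and price them.
whole-barley bread only: max(534/40, 43/3) = 14.33 servings → $5.73.
cottage cheese only: max(534/144, 43/12) = 3.708 servings → $3.34.
whole-barley bread + cottage cheese with both tight: 4.5 servings and 2.458 servings → $4.01.
The minimum over all feasible corners is $3.34.

$3.34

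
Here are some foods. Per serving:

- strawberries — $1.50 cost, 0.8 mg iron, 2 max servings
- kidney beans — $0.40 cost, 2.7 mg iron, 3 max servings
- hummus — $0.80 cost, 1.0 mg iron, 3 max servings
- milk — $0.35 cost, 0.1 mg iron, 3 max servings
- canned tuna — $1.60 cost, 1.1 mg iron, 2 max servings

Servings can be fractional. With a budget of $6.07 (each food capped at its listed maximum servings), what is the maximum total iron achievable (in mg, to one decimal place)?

Iron per dollar: kidney beans 6.75, hummus 1.25, canned tuna 0.6875, strawberries 0.5333, milk 0.2857.
Take 3 servings of kidney beans: spends $1.20, +8.1 mg iron (running total 8.1 mg).
Take 3 servings of hummus: spends $2.40, +3.0 mg iron (running total 11.1 mg).
Take 1.544 servings of canned tuna: spends $2.47, +1.7 mg iron (running total 12.8 mg).
Greedy by best ratio exhausts the cost allowance optimally: 12.8 mg.

12.8 mg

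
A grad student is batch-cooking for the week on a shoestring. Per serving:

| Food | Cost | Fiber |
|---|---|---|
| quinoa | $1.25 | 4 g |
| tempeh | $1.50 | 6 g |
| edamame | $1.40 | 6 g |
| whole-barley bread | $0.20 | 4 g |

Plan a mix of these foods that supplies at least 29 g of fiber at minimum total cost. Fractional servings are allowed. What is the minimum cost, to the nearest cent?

$1.45

Cost per g of fiber: whole-barley bread $0.0500, edamame $0.2333, tempeh $0.2500, quinoa $0.3125.
With no serving limits, use only whole-barley bread: 29 g / 4 g = 7.25 servings × $0.20 = $1.45.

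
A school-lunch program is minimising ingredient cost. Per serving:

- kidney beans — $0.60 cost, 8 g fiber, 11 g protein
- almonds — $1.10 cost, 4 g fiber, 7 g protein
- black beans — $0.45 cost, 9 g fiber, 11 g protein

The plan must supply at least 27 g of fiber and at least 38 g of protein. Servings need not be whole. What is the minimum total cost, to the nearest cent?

$1.55

Compare the cost at each extreme point of the feasible region.
kidney beans only: max(27/8, 38/11) = 3.455 servings → $2.07.
almonds only: max(27/4, 38/7) = 6.75 servings → $7.42.
black beans only: max(27/9, 38/11) = 3.455 servings → $1.55.
kidney beans + almonds with both tight: 3.083 servings and 0.5833 servings → $2.49.
kidney beans + black beans: intersection lies outside the first quadrant.
almonds + black beans with both tight: 2.368 servings and 1.947 servings → $3.48.
The minimum over all feasible corners is $1.55.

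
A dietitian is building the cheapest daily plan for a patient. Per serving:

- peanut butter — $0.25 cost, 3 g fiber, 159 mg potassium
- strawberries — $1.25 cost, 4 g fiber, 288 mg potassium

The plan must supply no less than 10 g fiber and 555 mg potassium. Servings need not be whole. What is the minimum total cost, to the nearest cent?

peanut butter only: max(10/3, 555/159) = 3.491 servings → $0.87.
strawberries only: max(10/4, 555/288) = 2.5 servings → $3.12.
peanut butter + strawberries with both tight: 2.895 servings and 0.3289 servings → $1.13.
So the least-cost plan costs $0.87.

$0.87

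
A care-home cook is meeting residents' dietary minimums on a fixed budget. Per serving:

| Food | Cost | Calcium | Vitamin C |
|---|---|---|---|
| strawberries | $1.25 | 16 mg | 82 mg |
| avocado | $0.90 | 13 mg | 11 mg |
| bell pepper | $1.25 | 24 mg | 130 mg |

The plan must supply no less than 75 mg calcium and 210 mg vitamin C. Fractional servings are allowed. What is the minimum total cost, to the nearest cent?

strawberries only: max(75/16, 210/82) = 4.688 servings → $5.86.
avocado only: max(75/13, 210/11) = 19.09 servings → $17.18.
bell pepper only: max(75/24, 210/130) = 3.125 servings → $3.91.
strawberries + avocado with both tight: 2.14 servings and 3.135 servings → $5.50.
strawberries + bell pepper: intersection lies outside the first quadrant.
avocado + bell pepper with both tight: 3.303 servings and 1.336 servings → $4.64.
So the least-cost plan costs $3.91.

$3.91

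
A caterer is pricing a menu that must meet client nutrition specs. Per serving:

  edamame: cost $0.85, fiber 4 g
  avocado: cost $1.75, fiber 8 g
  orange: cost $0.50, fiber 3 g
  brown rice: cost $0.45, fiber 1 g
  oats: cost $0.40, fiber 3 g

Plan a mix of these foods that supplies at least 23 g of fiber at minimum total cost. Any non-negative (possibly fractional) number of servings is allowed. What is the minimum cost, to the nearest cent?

$3.07

Cost per g of fiber: oats $0.1333, orange $0.1667, edamame $0.2125, avocado $0.2188, brown rice $0.4500.
With no serving limits, use only oats: 23 g / 3 g = 7.667 servings × $0.40 = $3.07.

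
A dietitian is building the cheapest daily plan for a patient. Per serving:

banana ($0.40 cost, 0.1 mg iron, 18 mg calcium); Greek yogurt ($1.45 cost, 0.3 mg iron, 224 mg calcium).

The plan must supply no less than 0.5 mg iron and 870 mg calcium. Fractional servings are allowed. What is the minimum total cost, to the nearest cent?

$5.63

A basic optimal solution has at most two foods positive. Try each food alone and each pair with both targets met exactly.
banana only: max(0.5/0.1, 870/18) = 48.33 servings → $19.33.
Greek yogurt only: max(0.5/0.3, 870/224) = 3.884 servings → $5.63.
banana + Greek yogurt with both targets exact would need a negative amount; discard.
The minimum over all feasible corners is $5.63.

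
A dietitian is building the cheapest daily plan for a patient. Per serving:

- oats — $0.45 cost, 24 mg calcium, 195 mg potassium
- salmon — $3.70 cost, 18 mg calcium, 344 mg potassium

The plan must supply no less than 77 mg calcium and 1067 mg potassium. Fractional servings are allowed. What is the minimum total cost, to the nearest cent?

$2.46

With two linear requirements the optimum uses one or two foods; enumerate the corners.
oats only: max(77/24, 1067/195) = 5.472 servings → $2.46.
salmon only: max(77/18, 1067/344) = 4.278 servings → $15.83.
oats + salmon with both tight: 1.534 servings and 2.232 servings → $8.95.
So the least-cost plan costs $2.46.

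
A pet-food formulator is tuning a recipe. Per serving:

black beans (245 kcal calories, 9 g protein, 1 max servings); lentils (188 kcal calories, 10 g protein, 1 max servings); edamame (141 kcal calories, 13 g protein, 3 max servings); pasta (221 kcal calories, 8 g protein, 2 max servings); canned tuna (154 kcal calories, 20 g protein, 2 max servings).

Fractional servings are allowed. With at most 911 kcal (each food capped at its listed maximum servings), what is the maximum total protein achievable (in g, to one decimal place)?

Protein per kcal: canned tuna 0.1299, edamame 0.0922, lentils 0.05319, black beans 0.03673, pasta 0.0362.
Take 2 servings of canned tuna: uses 308 kcal, +40.0 g protein (running total 40.0 g).
Take 3 servings of edamame: uses 423 kcal, +39.0 g protein (running total 79.0 g).
Take 0.9574 servings of lentils: uses 180 kcal, +9.6 g protein (running total 88.6 g).
Filling greedily by protein-per-kcal is optimal for one linear limit, giving 88.6 g.

88.6 g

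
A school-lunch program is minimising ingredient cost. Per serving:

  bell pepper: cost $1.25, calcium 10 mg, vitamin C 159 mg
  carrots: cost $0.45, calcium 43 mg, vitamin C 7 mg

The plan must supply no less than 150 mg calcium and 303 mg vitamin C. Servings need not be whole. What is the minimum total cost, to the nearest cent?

$3.60

bell pepper only: max(150/10, 303/159) = 15 servings → $18.75.
carrots only: max(150/43, 303/7) = 43.29 servings → $19.48.
bell pepper + carrots with both tight: 1.77 servings and 3.077 servings → $3.60.
So the least-cost plan costs $3.60.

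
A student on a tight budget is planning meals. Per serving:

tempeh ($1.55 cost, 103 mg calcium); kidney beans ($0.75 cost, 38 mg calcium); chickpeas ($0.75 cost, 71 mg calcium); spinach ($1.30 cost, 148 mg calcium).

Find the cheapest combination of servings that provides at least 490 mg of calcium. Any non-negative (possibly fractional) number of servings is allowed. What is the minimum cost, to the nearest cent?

Cost per mg of calcium: spinach $0.0088, chickpeas $0.0106, tempeh $0.0150, kidney beans $0.0197.
With no serving limits, use only spinach: 490 mg / 148 mg = 3.311 servings × $1.30 = $4.30.

$4.30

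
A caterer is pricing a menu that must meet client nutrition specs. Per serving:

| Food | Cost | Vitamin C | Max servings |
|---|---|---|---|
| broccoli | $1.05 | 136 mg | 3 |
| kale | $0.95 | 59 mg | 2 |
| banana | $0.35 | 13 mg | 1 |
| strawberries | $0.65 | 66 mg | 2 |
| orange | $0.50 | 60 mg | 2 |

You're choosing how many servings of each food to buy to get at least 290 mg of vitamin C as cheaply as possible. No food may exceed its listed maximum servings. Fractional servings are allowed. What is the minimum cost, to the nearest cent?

Cost per mg of vitamin C: broccoli $0.0077, orange $0.0083, strawberries $0.0098, kale $0.0161, banana $0.0269.
Take 2.132 servings of broccoli: +290.0 mg vitamin C for $2.24 (total $2.24, still need 0.0 mg).
Greedy by cheapest-per-mg is optimal for a single linear constraint, so the minimum cost is $2.24.

$2.24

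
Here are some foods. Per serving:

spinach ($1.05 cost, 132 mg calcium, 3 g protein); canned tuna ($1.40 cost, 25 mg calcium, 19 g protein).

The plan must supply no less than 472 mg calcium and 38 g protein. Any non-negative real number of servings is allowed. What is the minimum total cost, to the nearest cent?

For a min-cost LP with two ≥-constraints, a basic feasible solution has at most two positive variables.
spinach only: max(472/132, 38/3) = 12.67 servings → $13.30.
canned tuna only: max(472/25, 38/19) = 18.88 servings → $26.43.
spinach + canned tuna with both tight: 3.296 servings and 1.48 servings → $5.53.
The minimum over all feasible corners is $5.53.

$5.53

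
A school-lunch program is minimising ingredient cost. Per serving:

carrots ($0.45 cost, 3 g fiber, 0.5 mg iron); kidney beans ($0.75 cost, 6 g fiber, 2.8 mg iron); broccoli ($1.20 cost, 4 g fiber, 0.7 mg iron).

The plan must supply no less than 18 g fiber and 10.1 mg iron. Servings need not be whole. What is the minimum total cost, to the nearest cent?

A basic optimal solution has at most two foods positive. Try each food alone and each pair with both targets met exactly.
carrots only: max(18/3, 10.1/0.5) = 20.2 servings → $9.09.
kidney beans only: max(18/6, 10.1/2.8) = 3.607 servings → $2.71.
broccoli only: max(18/4, 10.1/0.7) = 14.43 servings → $17.31.
carrots + kidney beans with both targets exact would need a negative amount; discard.
carrots + broccoli with both targets exact would need a negative amount; discard.
kidney beans + broccoli: the both-tight solution has a negative serving — not a feasible corner.
The minimum over all feasible corners is $2.71.

$2.71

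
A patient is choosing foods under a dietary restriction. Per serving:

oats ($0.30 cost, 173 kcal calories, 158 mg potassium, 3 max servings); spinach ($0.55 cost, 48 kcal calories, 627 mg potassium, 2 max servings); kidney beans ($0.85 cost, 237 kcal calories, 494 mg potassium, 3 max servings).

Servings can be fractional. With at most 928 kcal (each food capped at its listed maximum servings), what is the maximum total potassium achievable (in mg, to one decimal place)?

2846.5 mg

Potassium per kcal: spinach 13.06, kidney beans 2.084, oats 0.9133.
Take 2 servings of spinach: uses 96 kcal, +1254.0 mg potassium (running total 1254.0 mg).
Take 3 servings of kidney beans: uses 711 kcal, +1482.0 mg potassium (running total 2736.0 mg).
Take 0.6994 servings of oats: uses 121 kcal, +110.5 mg potassium (running total 2846.5 mg).
Filling greedily by potassium-per-kcal is optimal for one linear limit, giving 2846.5 mg.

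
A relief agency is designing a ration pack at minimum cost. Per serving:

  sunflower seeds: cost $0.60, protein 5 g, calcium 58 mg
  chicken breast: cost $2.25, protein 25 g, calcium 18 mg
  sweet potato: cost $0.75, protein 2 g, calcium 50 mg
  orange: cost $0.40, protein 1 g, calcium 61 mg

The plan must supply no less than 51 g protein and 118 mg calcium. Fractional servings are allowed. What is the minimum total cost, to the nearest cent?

$4.81

sunflower seeds only: max(51/5, 118/58) = 10.2 servings → $6.12.
chicken breast only: max(51/25, 118/18) = 6.556 servings → $14.75.
sweet potato only: max(51/2, 118/50) = 25.5 servings → $19.12.
orange only: max(51/1, 118/61) = 51 servings → $20.40.
sunflower seeds + chicken breast with both tight: 1.494 servings and 1.741 servings → $4.81.
sunflower seeds + sweet potato with both targets exact would need a negative amount; discard.
sunflower seeds + orange with both targets exact would need a negative amount; discard.
chicken breast + sweet potato with both tight: 1.906 servings and 1.674 servings → $5.54.
chicken breast + orange with both tight: 1.986 servings and 1.348 servings → $5.01.
sweet potato + orange with both targets exact would need a negative amount; discard.
The minimum over all feasible corners is $4.81.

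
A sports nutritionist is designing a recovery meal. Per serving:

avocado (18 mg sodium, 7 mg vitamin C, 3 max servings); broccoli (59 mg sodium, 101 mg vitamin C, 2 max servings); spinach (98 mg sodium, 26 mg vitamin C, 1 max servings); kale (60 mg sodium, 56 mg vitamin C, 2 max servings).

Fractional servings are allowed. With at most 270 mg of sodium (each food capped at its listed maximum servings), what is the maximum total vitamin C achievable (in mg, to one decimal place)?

326.4 mg

Vitamin C per mg sodium: broccoli 1.712, kale 0.9333, avocado 0.3889, spinach 0.2653.
Take 2 servings of broccoli: uses 118 mg sodium, +202.0 mg vitamin C (running total 202.0 mg).
Take 2 servings of kale: uses 120 mg sodium, +112.0 mg vitamin C (running total 314.0 mg).
Take 1.778 servings of avocado: uses 32 mg sodium, +12.4 mg vitamin C (running total 326.4 mg).
Greedy by best ratio exhausts the sodium allowance optimally: 326.4 mg.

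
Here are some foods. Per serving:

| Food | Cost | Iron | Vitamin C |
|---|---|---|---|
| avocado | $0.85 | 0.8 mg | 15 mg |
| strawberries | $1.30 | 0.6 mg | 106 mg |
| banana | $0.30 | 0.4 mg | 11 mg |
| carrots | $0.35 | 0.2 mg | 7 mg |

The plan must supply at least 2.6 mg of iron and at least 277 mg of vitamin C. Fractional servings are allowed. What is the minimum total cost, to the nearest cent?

$3.90

Compare the cost at each extreme point of the feasible region.
avocado only: max(2.6/0.8, 277/15) = 18.47 servings → $15.70.
strawberries only: max(2.6/0.6, 277/106) = 4.333 servings → $5.63.
banana only: max(2.6/0.4, 277/11) = 25.18 servings → $7.55.
carrots only: max(2.6/0.2, 277/7) = 39.57 servings → $13.85.
avocado + strawberries with both tight: 1.443 servings and 2.409 servings → $4.36.
avocado + banana: intersection lies outside the first quadrant.
avocado + carrots: intersection lies outside the first quadrant.
strawberries + banana with both tight: 2.296 servings and 3.056 servings → $3.90.
strawberries + carrots with both tight: 2.188 servings and 6.435 servings → $5.10.
banana + carrots: intersection lies outside the first quadrant.
The minimum over all feasible corners is $3.90.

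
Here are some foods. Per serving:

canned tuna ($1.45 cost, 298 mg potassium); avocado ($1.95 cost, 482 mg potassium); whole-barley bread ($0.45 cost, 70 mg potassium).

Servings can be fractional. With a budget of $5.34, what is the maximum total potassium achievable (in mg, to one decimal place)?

1319.9 mg

Potassium per dollar: avocado 247.2, canned tuna 205.5, whole-barley bread 155.6.
With no serving limits, spend the whole cost allowance on avocado: $5.34 / $1.95 × 482 mg = 1319.9 mg.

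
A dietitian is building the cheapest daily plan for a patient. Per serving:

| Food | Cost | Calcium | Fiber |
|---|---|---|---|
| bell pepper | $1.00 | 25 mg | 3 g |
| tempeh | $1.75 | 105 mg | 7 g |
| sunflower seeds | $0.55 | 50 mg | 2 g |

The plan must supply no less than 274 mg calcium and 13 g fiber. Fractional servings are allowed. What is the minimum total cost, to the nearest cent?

Two binding constraints pin down two serving amounts, so the optimal mix uses at most two foods. The candidates are each food alone (scaled to the tighter of calcium/fiber) and each pair with both constraints tight.
bell pepper only: max(274/25, 13/3) = 10.96 servings → $10.96.
tempeh only: max(274/105, 13/7) = 2.61 servings → $4.57.
sunflower seeds only: max(274/50, 13/2) = 6.5 servings → $3.58.
bell pepper + tempeh: the both-tight solution has a negative serving — not a feasible corner.
bell pepper + sunflower seeds with both tight: 1.02 servings and 4.97 servings → $3.75.
tempeh + sunflower seeds with both tight: 0.7286 servings and 3.95 servings → $3.45.
Cheapest feasible corner: $3.45.

$3.45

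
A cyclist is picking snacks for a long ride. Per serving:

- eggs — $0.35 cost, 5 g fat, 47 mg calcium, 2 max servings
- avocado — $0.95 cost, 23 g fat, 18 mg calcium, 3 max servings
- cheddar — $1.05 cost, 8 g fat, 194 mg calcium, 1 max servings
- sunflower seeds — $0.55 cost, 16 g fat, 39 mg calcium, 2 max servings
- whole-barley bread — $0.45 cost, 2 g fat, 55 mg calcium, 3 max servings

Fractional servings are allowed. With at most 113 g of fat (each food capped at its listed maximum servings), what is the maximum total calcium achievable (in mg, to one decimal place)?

575.6 mg

Calcium per g fat: whole-barley bread 27.5, cheddar 24.25, eggs 9.4, sunflower seeds 2.438, avocado 0.7826.
Take 3 servings of whole-barley bread: uses 6 g fat, +165.0 mg calcium (running total 165.0 mg).
Take 1 serving of cheddar: uses 8 g fat, +194.0 mg calcium (running total 359.0 mg).
Take 2 servings of eggs: uses 10 g fat, +94.0 mg calcium (running total 453.0 mg).
Take 2 servings of sunflower seeds: uses 32 g fat, +78.0 mg calcium (running total 531.0 mg).
Take 2.478 servings of avocado: uses 57 g fat, +44.6 mg calcium (running total 575.6 mg).
Greedy by best ratio exhausts the fat allowance optimally: 575.6 mg.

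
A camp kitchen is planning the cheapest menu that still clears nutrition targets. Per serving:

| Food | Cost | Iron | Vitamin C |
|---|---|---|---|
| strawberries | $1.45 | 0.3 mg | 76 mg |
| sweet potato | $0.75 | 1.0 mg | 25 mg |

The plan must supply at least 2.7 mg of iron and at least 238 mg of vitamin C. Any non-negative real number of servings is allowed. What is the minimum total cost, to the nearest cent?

At the optimum either one food covers both requirements or two foods hit both targets exactly; no other combination can be cheaper.
strawberries only: max(2.7/0.3, 238/76) = 9 servings → $13.05.
sweet potato only: max(2.7/1.0, 238/25) = 9.52 servings → $7.14.
strawberries + sweet potato with both tight: 2.489 servings and 1.953 servings → $5.07.
The minimum over all feasible corners is $5.07.

$5.07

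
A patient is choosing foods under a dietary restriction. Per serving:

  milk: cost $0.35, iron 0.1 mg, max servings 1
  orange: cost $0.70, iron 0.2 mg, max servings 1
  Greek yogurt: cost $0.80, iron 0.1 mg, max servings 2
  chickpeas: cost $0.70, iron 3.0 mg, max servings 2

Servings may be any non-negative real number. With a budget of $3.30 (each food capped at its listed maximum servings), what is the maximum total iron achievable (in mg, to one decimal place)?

Iron per dollar: chickpeas 4.286, milk 0.2857, orange 0.2857, Greek yogurt 0.125.
Take 2 servings of chickpeas: spends $1.40, +6.0 mg iron (running total 6.0 mg).
Take 1 serving of milk: spends $0.35, +0.1 mg iron (running total 6.1 mg).
Take 1 serving of orange: spends $0.70, +0.2 mg iron (running total 6.3 mg).
Take 1.062 servings of Greek yogurt: spends $0.85, +0.1 mg iron (running total 6.4 mg).
Filling greedily by iron-per-dollar is optimal for one linear limit, giving 6.4 mg.

6.4 mg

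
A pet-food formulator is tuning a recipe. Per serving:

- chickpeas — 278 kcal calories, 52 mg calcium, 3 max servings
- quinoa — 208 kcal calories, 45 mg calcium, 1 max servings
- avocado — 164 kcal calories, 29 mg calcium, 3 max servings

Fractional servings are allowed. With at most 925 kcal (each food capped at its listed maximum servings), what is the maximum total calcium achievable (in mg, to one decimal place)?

179.1 mg

Calcium per kcal: quinoa 0.2163, chickpeas 0.1871, avocado 0.1768.
Take 1 serving of quinoa: uses 208 kcal, +45.0 mg calcium (running total 45.0 mg).
Take 2.579 servings of chickpeas: uses 717 kcal, +134.1 mg calcium (running total 179.1 mg).
Greedy by best ratio exhausts the calories allowance optimally: 179.1 mg.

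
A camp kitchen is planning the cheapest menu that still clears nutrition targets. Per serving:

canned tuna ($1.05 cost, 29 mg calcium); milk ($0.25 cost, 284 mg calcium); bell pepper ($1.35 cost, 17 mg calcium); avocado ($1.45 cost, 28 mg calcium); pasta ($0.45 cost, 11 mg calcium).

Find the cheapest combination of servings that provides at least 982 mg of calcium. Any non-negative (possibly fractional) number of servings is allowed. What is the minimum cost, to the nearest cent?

$0.86

Cost per mg of calcium: milk $0.0009, canned tuna $0.0362, pasta $0.0409, avocado $0.0518, bell pepper $0.0794.
With no serving limits, use only milk: 982 mg / 284 mg = 3.458 servings × $0.25 = $0.86.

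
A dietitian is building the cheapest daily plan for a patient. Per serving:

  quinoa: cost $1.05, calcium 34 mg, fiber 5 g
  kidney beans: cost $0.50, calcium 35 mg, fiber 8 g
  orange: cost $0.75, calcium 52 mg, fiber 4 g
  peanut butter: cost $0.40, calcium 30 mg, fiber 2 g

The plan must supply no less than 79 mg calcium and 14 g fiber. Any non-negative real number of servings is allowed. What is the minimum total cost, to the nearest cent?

$1.10

quinoa only: max(79/34, 14/5) = 2.8 servings → $2.94.
kidney beans only: max(79/35, 14/8) = 2.257 servings → $1.13.
orange only: max(79/52, 14/4) = 3.5 servings → $2.62.
peanut butter only: max(79/30, 14/2) = 7 servings → $2.80.
quinoa + kidney beans with both tight: 1.464 servings and 0.8351 servings → $1.95.
quinoa + orange: the both-tight solution has a negative serving — not a feasible corner.
quinoa + peanut butter with both targets exact would need a negative amount; discard.
kidney beans + orange with both tight: 1.493 servings and 0.5145 servings → $1.13.
kidney beans + peanut butter with both tight: 1.541 servings and 0.8353 servings → $1.10.
orange + peanut butter: intersection lies outside the first quadrant.
Cheapest feasible corner: $1.10.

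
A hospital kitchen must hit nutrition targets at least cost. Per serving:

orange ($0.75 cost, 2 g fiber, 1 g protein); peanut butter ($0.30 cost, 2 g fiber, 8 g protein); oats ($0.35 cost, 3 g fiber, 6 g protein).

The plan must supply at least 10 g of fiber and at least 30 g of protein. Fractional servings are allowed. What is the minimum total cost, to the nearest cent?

$1.33

orange only: max(10/2, 30/1) = 30 servings → $22.50.
peanut butter only: max(10/2, 30/8) = 5 servings → $1.50.
oats only: max(10/3, 30/6) = 5 servings → $1.75.
orange + peanut butter with both tight: 1.429 servings and 3.571 servings → $2.14.
orange + oats: intersection lies outside the first quadrant.
peanut butter + oats with both tight: 2.5 servings and 1.667 servings → $1.33.
The minimum over all feasible corners is $1.33.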